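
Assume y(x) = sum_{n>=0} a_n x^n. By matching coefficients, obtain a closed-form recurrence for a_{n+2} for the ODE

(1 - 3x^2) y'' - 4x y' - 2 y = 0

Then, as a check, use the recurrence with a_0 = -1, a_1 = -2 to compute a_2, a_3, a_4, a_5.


Substitute y = sum_n a_n x^n.
(1 - 3 x^2) y'' contributes (n+2)(n+1) a_{n+2} - 3 n(n-1) a_n at x^n.
-4 x y'(x) contributes -4 n a_n at x^n.
-2 y(x) contributes -2 a_n at x^n.
Matching x^n: (n+2)(n+1) a_{n+2} + (-3 n(n-1) - 4 n - 2) a_n = 0.
Thus a_{n+2} = (3 n(n-1) + 4 n + 2) / ((n+1)(n+2)) * a_n.

Check with a_0 = -1, a_1 = -2 (apply the recurrence for n = 0, 1, 2, 3): a_0 = -1, a_1 = -2, a_2 = -1, a_3 = -2, a_4 = -4/3, a_5 = -16/5.

a_(n+2) = (3 n(n-1) + 4 n + 2) / ((n+1)(n+2)) * a_n; check: a_0 = -1, a_1 = -2, a_2 = -1, a_3 = -2, a_4 = -4/3, a_5 = -16/5


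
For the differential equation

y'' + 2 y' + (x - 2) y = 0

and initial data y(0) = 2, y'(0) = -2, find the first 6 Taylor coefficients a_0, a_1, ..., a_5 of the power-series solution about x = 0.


Ansatz: y(x) = sum_{n>=0} a_n x^n, so y'(x) = sum_{n>=1} n a_n x^(n-1) and y''(x) = sum_{n>=2} n(n-1) a_n x^(n-2).
Substitute into P(x) y'' + Q(x) y' + R(x) y = 0 with P(x) = 1, Q(x) = 2, R(x) = x - 2, and match powers of x.
Initial conditions: a_0 = 2, a_1 = -2.
Setting the coefficient of each power of x to zero and solving order by order (substituting the coefficients already found):
  x^0: 2 a_2 + 2 a_1 - 2 a_0 = 0  ->  2 a_2 = -2 a_1 + 2 a_0 = 8  ->  a_2 = 4
  x^1: 6 a_3 + 4 a_2 - 2 a_1 + a_0 = 0  ->  6 a_3 = -4 a_2 + 2 a_1 - a_0 = -22  ->  a_3 = -11/3
  x^2: 12 a_4 + 6 a_3 - 2 a_2 + a_1 = 0  ->  12 a_4 = -6 a_3 + 2 a_2 - a_1 = 32  ->  a_4 = 8/3
  x^3: 20 a_5 + 8 a_4 - 2 a_3 + a_2 = 0  ->  20 a_5 = -8 a_4 + 2 a_3 - a_2 = -98/3  ->  a_5 = -49/30
Truncated series: y(x) = 2 - 2 x + 4 x^2 - (11/3) x^3 + (8/3) x^4 - (49/30) x^5 + O(x^6).

a_0 = 2; a_1 = -2; a_2 = 4; a_3 = -11/3; a_4 = 8/3; a_5 = -49/30


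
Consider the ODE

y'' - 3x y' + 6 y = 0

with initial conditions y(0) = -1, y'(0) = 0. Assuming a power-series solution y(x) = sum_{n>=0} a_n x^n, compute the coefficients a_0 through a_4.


Ansatz: y(x) = sum_{n>=0} a_n x^n, so y'(x) = sum_{n>=1} n a_n x^(n-1) and y''(x) = sum_{n>=2} n(n-1) a_n x^(n-2).
Substitute into P(x) y'' + Q(x) y' + R(x) y = 0 with P(x) = 1, Q(x) = -3x, R(x) = 6, and match powers of x.
Initial conditions: a_0 = -1, a_1 = 0.
Setting the coefficient of each power of x to zero and solving order by order (substituting the coefficients already found):
  x^0: 2 a_2 + 6 a_0 = 0  ->  2 a_2 = -6 a_0 = 6  ->  a_2 = 3
  x^1: 6 a_3 + 3 a_1 = 0  ->  6 a_3 = -3 a_1 = 0  ->  a_3 = 0
  x^2: 12 a_4 = 0  ->  a_4 = 0
Truncated series: y(x) = -1 + 3 x^2 + O(x^5).

a_0 = -1; a_1 = 0; a_2 = 3; a_3 = 0; a_4 = 0


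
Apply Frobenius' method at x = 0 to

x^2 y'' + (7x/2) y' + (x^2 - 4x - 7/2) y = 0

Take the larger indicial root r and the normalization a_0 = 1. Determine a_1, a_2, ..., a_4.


Write in Frobenius form y'' + (p(x)/x) y' + (q(x)/x^2) y = 0:
  p(x) = 7/2,  q(x) = x^2 - 4x - 7/2.
Indicial equation: r(r-1) + (7/2) r + (-7/2) = 0 -> roots r_1 = 1, r_2 = -7/2.
Take r = r_1 = 1. Let y(x) = x^r sum_{n>=0} a_n x^n with a_0 = 1.
Substitute y = x^r sum a_n x^n and match x^{r+n}. The recurrence is
  D(n) a_n - 4 a_{n-1} + 1 a_{n-2} = 0,  where D(n) = (r+n)(r+n-1) + (7/2)(r+n) + (-7/2).
  a_n = [4 a_{n-1} - 1 a_{n-2}] / D(n).
Since the indicial polynomial factors as (r - r_1)(r - r_2), D(n) = (r_1 + n - r_1)(r_1 + n - r_2) = n(n + 9/2).
Evaluating step by step (a_0 = 1):
  n = 1: D(1) = 1(1 + 9/2) = 11/2; numerator = 4(1) = 4; a_1 = (4)/(11/2) = 8/11
  n = 2: D(2) = 2(2 + 9/2) = 13; numerator = 4(8/11) - 1(1) = 21/11; a_2 = (21/11)/(13) = 21/143
  n = 3: D(3) = 3(3 + 9/2) = 45/2; numerator = 4(21/143) - 1(8/11) = -20/143; a_3 = (-20/143)/(45/2) = -8/1287
  n = 4: D(4) = 4(4 + 9/2) = 34; numerator = 4(-8/1287) - 1(21/143) = -17/99; a_4 = (-17/99)/(34) = -1/198

r = 1; a_0 = 1; a_1 = 8/11; a_2 = 21/143; a_3 = -8/1287; a_4 = -1/198


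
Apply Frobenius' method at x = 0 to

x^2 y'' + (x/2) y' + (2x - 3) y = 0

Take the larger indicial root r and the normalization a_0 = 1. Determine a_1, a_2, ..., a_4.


Write in Frobenius form y'' + (p(x)/x) y' + (q(x)/x^2) y = 0:
  p(x) = 1/2,  q(x) = 2x - 3.
Indicial equation: r(r-1) + (1/2) r + (-3) = 0 -> roots r_1 = 2, r_2 = -3/2.
Take r = r_1 = 2. Let y(x) = x^r sum_{n>=0} a_n x^n with a_0 = 1.
Substitute y = x^r sum a_n x^n and match x^{r+n}. The recurrence is
  D(n) a_n + 2 a_{n-1} = 0,  where D(n) = (r+n)(r+n-1) + (1/2)(r+n) + (-3).
  a_n = -2 / D(n) * a_{n-1}.
Since the indicial polynomial factors as (r - r_1)(r - r_2), D(n) = (r_1 + n - r_1)(r_1 + n - r_2) = n(n + 7/2).
Evaluating step by step (a_0 = 1):
  n = 1: D(1) = 1(1 + 7/2) = 9/2; numerator = -2(1) = -2; a_1 = (-2)/(9/2) = -4/9
  n = 2: D(2) = 2(2 + 7/2) = 11; numerator = -2(-4/9) = 8/9; a_2 = (8/9)/(11) = 8/99
  n = 3: D(3) = 3(3 + 7/2) = 39/2; numerator = -2(8/99) = -16/99; a_3 = (-16/99)/(39/2) = -32/3861
  n = 4: D(4) = 4(4 + 7/2) = 30; numerator = -2(-32/3861) = 64/3861; a_4 = (64/3861)/(30) = 32/57915

r = 2; a_0 = 1; a_1 = -4/9; a_2 = 8/99; a_3 = -32/3861; a_4 = 32/57915


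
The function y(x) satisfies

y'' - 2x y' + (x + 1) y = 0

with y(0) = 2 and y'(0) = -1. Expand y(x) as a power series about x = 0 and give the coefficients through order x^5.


Ansatz: y(x) = sum_{n>=0} a_n x^n, so y'(x) = sum_{n>=1} n a_n x^(n-1) and y''(x) = sum_{n>=2} n(n-1) a_n x^(n-2).
Substitute into P(x) y'' + Q(x) y' + R(x) y = 0 with P(x) = 1, Q(x) = -2x, R(x) = x + 1, and match powers of x.
Initial conditions: a_0 = 2, a_1 = -1.
Setting the coefficient of each power of x to zero and solving order by order (substituting the coefficients already found):
  x^0: 2 a_2 + a_0 = 0  ->  2 a_2 = -a_0 = -2  ->  a_2 = -1
  x^1: 6 a_3 - a_1 + a_0 = 0  ->  6 a_3 = a_1 - a_0 = -3  ->  a_3 = -1/2
  x^2: 12 a_4 - 3 a_2 + a_1 = 0  ->  12 a_4 = 3 a_2 - a_1 = -2  ->  a_4 = -1/6
  x^3: 20 a_5 - 5 a_3 + a_2 = 0  ->  20 a_5 = 5 a_3 - a_2 = -3/2  ->  a_5 = -3/40
Truncated series: y(x) = 2 - x - x^2 - (1/2) x^3 - (1/6) x^4 - (3/40) x^5 + O(x^6).

a_0 = 2; a_1 = -1; a_2 = -1; a_3 = -1/2; a_4 = -1/6; a_5 = -3/40


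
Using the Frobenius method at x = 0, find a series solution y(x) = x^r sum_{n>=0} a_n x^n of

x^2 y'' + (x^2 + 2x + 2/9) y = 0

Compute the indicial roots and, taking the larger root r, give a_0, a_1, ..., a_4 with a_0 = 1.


Write in Frobenius form y'' + (p(x)/x) y' + (q(x)/x^2) y = 0:
  p(x) = 0,  q(x) = x^2 + 2x + 2/9.
Indicial equation: r(r-1) + (0) r + (2/9) = 0 -> roots r_1 = 2/3, r_2 = 1/3.
Take r = r_1 = 2/3. Let y(x) = x^r sum_{n>=0} a_n x^n with a_0 = 1.
Substitute y = x^r sum a_n x^n and match x^{r+n}. The recurrence is
  D(n) a_n + 2 a_{n-1} + 1 a_{n-2} = 0,  where D(n) = (r+n)(r+n-1) + (0)(r+n) + (2/9).
  a_n = [-2 a_{n-1} - 1 a_{n-2}] / D(n).
Since the indicial polynomial factors as (r - r_1)(r - r_2), D(n) = (r_1 + n - r_1)(r_1 + n - r_2) = n(n + 1/3).
Evaluating step by step (a_0 = 1):
  n = 1: D(1) = 1(1 + 1/3) = 4/3; numerator = -2(1) = -2; a_1 = (-2)/(4/3) = -3/2
  n = 2: D(2) = 2(2 + 1/3) = 14/3; numerator = -2(-3/2) - 1(1) = 2; a_2 = (2)/(14/3) = 3/7
  n = 3: D(3) = 3(3 + 1/3) = 10; numerator = -2(3/7) - 1(-3/2) = 9/14; a_3 = (9/14)/(10) = 9/140
  n = 4: D(4) = 4(4 + 1/3) = 52/3; numerator = -2(9/140) - 1(3/7) = -39/70; a_4 = (-39/70)/(52/3) = -9/280

r = 2/3; a_0 = 1; a_1 = -3/2; a_2 = 3/7; a_3 = 9/140; a_4 = -9/280


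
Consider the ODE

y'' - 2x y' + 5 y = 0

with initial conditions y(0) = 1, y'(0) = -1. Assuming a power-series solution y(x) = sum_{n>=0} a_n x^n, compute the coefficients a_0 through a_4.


Ansatz: y(x) = sum_{n>=0} a_n x^n, so y'(x) = sum_{n>=1} n a_n x^(n-1) and y''(x) = sum_{n>=2} n(n-1) a_n x^(n-2).
Substitute into P(x) y'' + Q(x) y' + R(x) y = 0 with P(x) = 1, Q(x) = -2x, R(x) = 5, and match powers of x.
Initial conditions: a_0 = 1, a_1 = -1.
Setting the coefficient of each power of x to zero and solving order by order (substituting the coefficients already found):
  x^0: 2 a_2 + 5 a_0 = 0  ->  2 a_2 = -5 a_0 = -5  ->  a_2 = -5/2
  x^1: 6 a_3 + 3 a_1 = 0  ->  6 a_3 = -3 a_1 = 3  ->  a_3 = 1/2
  x^2: 12 a_4 + a_2 = 0  ->  12 a_4 = -a_2 = 5/2  ->  a_4 = 5/24
Truncated series: y(x) = 1 - x - (5/2) x^2 + (1/2) x^3 + (5/24) x^4 + O(x^5).

a_0 = 1; a_1 = -1; a_2 = -5/2; a_3 = 1/2; a_4 = 5/24


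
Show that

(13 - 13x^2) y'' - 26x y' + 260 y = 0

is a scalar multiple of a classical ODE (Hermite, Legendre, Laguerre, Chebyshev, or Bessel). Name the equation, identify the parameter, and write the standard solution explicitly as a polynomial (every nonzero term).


All three coefficients share the factor 13; dividing through by 13 gives  (1 - x^2) y'' - 2x y' + 20 y = 0.
This matches the Legendre equation (1 - x^2) y'' - 2x y' + n(n+1) y = 0 (note the -2x y' term) with n(n+1) = 20, so n = 4; the polynomial solution is P_4(x).
With y = sum_k a_k x^k, matching x^k gives (k+2)(k+1) a_{k+2} = [k(k+1) - n(n+1)] a_k = (k - 4)(k + 5) a_k. The right side vanishes at k = 4, so the series with the parity of 4 terminates at degree 4.
Standard normalization (P_n(1) = 1): leading coefficient (2n)!/(2^n (n!)^2) = 40320/(16*576) = 35/8, so a_4 = 35/8. Work downward with a_k = (k+1)(k+2) a_{k+2} / ((k - 4)(k + 5)):
  a_2 = (3)(4)(35/8) / ((2 - 4)(2 + 5)) = (105/2)/(-14) = -15/4
  a_0 = (1)(2)(-15/4) / ((0 - 4)(0 + 5)) = (-15/2)/(-20) = 3/8
Hence P_4(x) = 35 x^4/8 - 15 x^2/4 + 3/8.

P_4(x); series = 35 x^4/8 - 15 x^2/4 + 3/8


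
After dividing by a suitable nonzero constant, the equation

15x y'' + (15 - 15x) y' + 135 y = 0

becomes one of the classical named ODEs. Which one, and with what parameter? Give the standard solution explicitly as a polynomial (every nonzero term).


All three coefficients share the factor 15; dividing through by 15 gives  x y'' + (1 - x) y' + 9 y = 0.
This matches the Laguerre equation x y'' + (1 - x) y' + n y = 0 with n = 9; the polynomial solution is L_9(x).
With y = sum_k a_k x^k, matching x^k gives (k+1)k a_{k+1} + (k+1) a_{k+1} - k a_k + n a_k = 0, i.e. (k+1)^2 a_{k+1} = (k - n) a_k = (k - 9) a_k. The right side vanishes at k = 9, so the series terminates at degree 9.
Standard normalization L_n(0) = 1 gives a_0 = 1. Work upward with a_{k+1} = (k - 9) a_k / (k+1)^2:
  a_1 = (0 - 9)(1) / 1^2 = -9/1 = -9
  a_2 = (1 - 9)(-9) / 2^2 = 72/4 = 18
  a_3 = (2 - 9)(18) / 3^2 = -126/9 = -14
  a_4 = (3 - 9)(-14) / 4^2 = 84/16 = 21/4
  a_5 = (4 - 9)(21/4) / 5^2 = (-105/4)/25 = -21/20
  a_6 = (5 - 9)(-21/20) / 6^2 = (21/5)/36 = 7/60
  a_7 = (6 - 9)(7/60) / 7^2 = (-7/20)/49 = -1/140
  a_8 = (7 - 9)(-1/140) / 8^2 = (1/70)/64 = 1/4480
  a_9 = (8 - 9)(1/4480) / 9^2 = (-1/4480)/81 = -1/362880
Hence L_9(x) = -x^9/362880 + x^8/4480 - x^7/140 + 7 x^6/60 - 21 x^5/20 + 21 x^4/4 - 14 x^3 + 18 x^2 - 9 x + 1.

L_9(x); series = -x^9/362880 + x^8/4480 - x^7/140 + 7 x^6/60 - 21 x^5/20 + 21 x^4/4 - 14 x^3 + 18 x^2 - 9 x + 1


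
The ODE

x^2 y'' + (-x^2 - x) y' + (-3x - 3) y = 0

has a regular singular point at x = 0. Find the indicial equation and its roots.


Divide by x^2 to reach normal form y'' + P_1(x) y' + P_2(x) y = 0 with P_1(x) = -1 - 1/x and P_2(x) = -3/x - 3/x^2.
x = 0 is a singular point because the y'-coefficient -1 - 1/x has a pole at x = 0 and the y-coefficient -3/x - 3/x^2 has a pole at x = 0.
It is a regular singular point because x P_1(x) = p(x) = -x - 1 and x^2 P_2(x) = q(x) = -3x - 3 are polynomials, hence analytic at x = 0.
p(0) = -1,  q(0) = -3.
Indicial equation: r(r-1) + p(0) r + q(0) = 0, i.e. r^2 + (p(0) - 1) r + q(0) = 0, i.e. r^2 - 2 r - 3 = 0.
Discriminant: (-2)^2 - 4(-3) = 16, so r = (2 ± 4)/2.
Solving: r_1 = 3, r_2 = -1.

indicial: r^2 - 2 r - 3 = 0; roots r_1 = 3, r_2 = -1


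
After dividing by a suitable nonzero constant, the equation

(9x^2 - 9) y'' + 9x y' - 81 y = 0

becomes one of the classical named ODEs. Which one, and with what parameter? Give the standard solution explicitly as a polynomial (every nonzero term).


All three coefficients share the factor -9; dividing through by -9 gives  (1 - x^2) y'' - x y' + 9 y = 0.
This matches the Chebyshev equation (1 - x^2) y'' - x y' + n^2 y = 0 (note the -x y' term, not -2x y') with n^2 = 9, so n = 3; the polynomial solution is T_3(x).
With y = sum_k a_k x^k, matching x^k gives (k+2)(k+1) a_{k+2} = (k^2 - n^2) a_k = (k - 3)(k + 3) a_k. The right side vanishes at k = 3, so the series with the parity of 3 terminates at degree 3.
Standard normalization: leading coefficient of T_n is 2^(n-1), so a_3 = 2^2 = 4. Work downward with a_k = (k+1)(k+2) a_{k+2} / ((k - 3)(k + 3)):
  a_1 = (2)(3)(4) / ((1 - 3)(1 + 3)) = 24/(-8) = -3
Hence T_3(x) = 4 x^3 - 3 x.

T_3(x); series = 4 x^3 - 3 x


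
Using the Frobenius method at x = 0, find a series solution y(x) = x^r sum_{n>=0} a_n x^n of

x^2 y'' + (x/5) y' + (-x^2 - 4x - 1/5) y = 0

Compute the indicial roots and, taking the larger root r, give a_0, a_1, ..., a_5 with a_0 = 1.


Write in Frobenius form y'' + (p(x)/x) y' + (q(x)/x^2) y = 0:
  p(x) = 1/5,  q(x) = -x^2 - 4x - 1/5.
Indicial equation: r(r-1) + (1/5) r + (-1/5) = 0 -> roots r_1 = 1, r_2 = -1/5.
Take r = r_1 = 1. Let y(x) = x^r sum_{n>=0} a_n x^n with a_0 = 1.
Substitute y = x^r sum a_n x^n and match x^{r+n}. The recurrence is
  D(n) a_n - 4 a_{n-1} - 1 a_{n-2} = 0,  where D(n) = (r+n)(r+n-1) + (1/5)(r+n) + (-1/5).
  a_n = [4 a_{n-1} + 1 a_{n-2}] / D(n).
Since the indicial polynomial factors as (r - r_1)(r - r_2), D(n) = (r_1 + n - r_1)(r_1 + n - r_2) = n(n + 6/5).
Evaluating step by step (a_0 = 1):
  n = 1: D(1) = 1(1 + 6/5) = 11/5; numerator = 4(1) = 4; a_1 = (4)/(11/5) = 20/11
  n = 2: D(2) = 2(2 + 6/5) = 32/5; numerator = 4(20/11) + 1(1) = 91/11; a_2 = (91/11)/(32/5) = 455/352
  n = 3: D(3) = 3(3 + 6/5) = 63/5; numerator = 4(455/352) + 1(20/11) = 615/88; a_3 = (615/88)/(63/5) = 1025/1848
  n = 4: D(4) = 4(4 + 6/5) = 104/5; numerator = 4(1025/1848) + 1(455/352) = 25955/7392; a_4 = (25955/7392)/(104/5) = 129775/768768
  n = 5: D(5) = 5(5 + 6/5) = 31; numerator = 4(129775/768768) + 1(1025/1848) = 236375/192192; a_5 = (236375/192192)/(31) = 7625/192192

r = 1; a_0 = 1; a_1 = 20/11; a_2 = 455/352; a_3 = 1025/1848; a_4 = 129775/768768; a_5 = 7625/192192


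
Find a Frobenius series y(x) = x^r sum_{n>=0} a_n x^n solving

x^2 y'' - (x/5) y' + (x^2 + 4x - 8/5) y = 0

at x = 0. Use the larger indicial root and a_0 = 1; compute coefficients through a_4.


Write in Frobenius form y'' + (p(x)/x) y' + (q(x)/x^2) y = 0:
  p(x) = -1/5,  q(x) = x^2 + 4x - 8/5.
Indicial equation: r(r-1) + (-1/5) r + (-8/5) = 0 -> roots r_1 = 2, r_2 = -4/5.
Take r = r_1 = 2. Let y(x) = x^r sum_{n>=0} a_n x^n with a_0 = 1.
Substitute y = x^r sum a_n x^n and match x^{r+n}. The recurrence is
  D(n) a_n + 4 a_{n-1} + 1 a_{n-2} = 0,  where D(n) = (r+n)(r+n-1) + (-1/5)(r+n) + (-8/5).
  a_n = [-4 a_{n-1} - 1 a_{n-2}] / D(n).
Since the indicial polynomial factors as (r - r_1)(r - r_2), D(n) = (r_1 + n - r_1)(r_1 + n - r_2) = n(n + 14/5).
Evaluating step by step (a_0 = 1):
  n = 1: D(1) = 1(1 + 14/5) = 19/5; numerator = -4(1) = -4; a_1 = (-4)/(19/5) = -20/19
  n = 2: D(2) = 2(2 + 14/5) = 48/5; numerator = -4(-20/19) - 1(1) = 61/19; a_2 = (61/19)/(48/5) = 305/912
  n = 3: D(3) = 3(3 + 14/5) = 87/5; numerator = -4(305/912) - 1(-20/19) = -65/228; a_3 = (-65/228)/(87/5) = -325/19836
  n = 4: D(4) = 4(4 + 14/5) = 136/5; numerator = -4(-325/19836) - 1(305/912) = -21335/79344; a_4 = (-21335/79344)/(136/5) = -6275/634752

r = 2; a_0 = 1; a_1 = -20/19; a_2 = 305/912; a_3 = -325/19836; a_4 = -6275/634752


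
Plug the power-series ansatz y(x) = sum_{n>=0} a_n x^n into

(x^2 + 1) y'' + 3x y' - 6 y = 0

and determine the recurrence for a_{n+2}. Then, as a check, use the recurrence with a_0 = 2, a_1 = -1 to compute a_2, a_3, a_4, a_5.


Substitute y = sum_n a_n x^n.
(1 + 1 x^2) y'' contributes (n+2)(n+1) a_{n+2} + n(n-1) a_n at x^n.
3 x y'(x) contributes 3 n a_n at x^n.
-6 y(x) contributes -6 a_n at x^n.
Matching x^n: (n+2)(n+1) a_{n+2} + (n(n-1) + 3 n - 6) a_n = 0.
Thus a_{n+2} = (-n(n-1) - 3 n + 6) / ((n+1)(n+2)) * a_n.

Check with a_0 = 2, a_1 = -1 (apply the recurrence for n = 0, 1, 2, 3): a_0 = 2, a_1 = -1, a_2 = 6, a_3 = -1/2, a_4 = -1, a_5 = 9/40.

a_(n+2) = (-n(n-1) - 3 n + 6) / ((n+1)(n+2)) * a_n; check: a_0 = 2, a_1 = -1, a_2 = 6, a_3 = -1/2, a_4 = -1, a_5 = 9/40


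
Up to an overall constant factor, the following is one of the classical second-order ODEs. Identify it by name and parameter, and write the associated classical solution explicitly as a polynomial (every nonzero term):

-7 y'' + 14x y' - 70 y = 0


All three coefficients share the factor -7; dividing through by -7 gives  y'' - 2x y' + 10 y = 0.
This matches the Hermite equation y'' - 2x y' + 2n y = 0 with 2n = 10, so n = 5; the polynomial solution is H_5(x).
With y = sum_k a_k x^k, matching x^k gives (k+2)(k+1) a_{k+2} = 2(k - n) a_k = 2(k - 5) a_k. The right side vanishes at k = 5, so the series with the parity of 5 terminates at degree 5.
Standard normalization: leading coefficient of H_n is 2^n, so a_5 = 2^5 = 32. Work downward with a_k = (k+1)(k+2) a_{k+2} / (2(k - n)):
  a_3 = (4)(5)(32) / (2(3 - 5)) = 640/(-4) = -160
  a_1 = (2)(3)(-160) / (2(1 - 5)) = -960/(-8) = 120
Hence H_5(x) = 32 x^5 - 160 x^3 + 120 x.

H_5(x); series = 32 x^5 - 160 x^3 + 120 x


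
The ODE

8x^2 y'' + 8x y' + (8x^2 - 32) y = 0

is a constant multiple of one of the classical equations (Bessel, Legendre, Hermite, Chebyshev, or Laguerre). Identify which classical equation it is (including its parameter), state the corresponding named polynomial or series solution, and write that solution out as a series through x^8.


All three coefficients share the factor 8; dividing through by 8 gives  x^2 y'' + x y' + (x^2 - 4) y = 0.
This matches the Bessel equation x^2 y'' + x y' + (x^2 - nu^2) y = 0 with nu^2 = 4, so nu = 2; the solution bounded at x = 0 is J_2(x).
Frobenius at x = 0: indicial roots ±nu; for r = nu the recurrence k(k + 2nu) c_k = -c_{k-2} gives the standard series J_nu(x) = sum_{k>=0} (-1)^k / (k! (k+nu)!) (x/2)^(2k+nu). Evaluate the first 4 terms:
  k = 0: (-1)^0 / (0! * 2! * 2^2) x^2 = 1/(1*2*4) x^2 = (1/8) x^2
  k = 1: (-1)^1 / (1! * 3! * 2^4) x^4 = -1/(1*6*16) x^4 = (-1/96) x^4
  k = 2: (-1)^2 / (2! * 4! * 2^6) x^6 = 1/(2*24*64) x^6 = (1/3072) x^6
  k = 3: (-1)^3 / (3! * 5! * 2^8) x^8 = -1/(6*120*256) x^8 = (-1/184320) x^8
Hence J_2(x) = -x^8/184320 + x^6/3072 - x^4/96 + x^2/8 + ....

J_2(x); series = -x^8/184320 + x^6/3072 - x^4/96 + x^2/8


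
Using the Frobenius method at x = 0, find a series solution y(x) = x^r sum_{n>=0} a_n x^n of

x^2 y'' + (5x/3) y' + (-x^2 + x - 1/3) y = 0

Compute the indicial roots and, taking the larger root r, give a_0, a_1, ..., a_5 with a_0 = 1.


Write in Frobenius form y'' + (p(x)/x) y' + (q(x)/x^2) y = 0:
  p(x) = 5/3,  q(x) = -x^2 + x - 1/3.
Indicial equation: r(r-1) + (5/3) r + (-1/3) = 0 -> roots r_1 = 1/3, r_2 = -1.
Take r = r_1 = 1/3. Let y(x) = x^r sum_{n>=0} a_n x^n with a_0 = 1.
Substitute y = x^r sum a_n x^n and match x^{r+n}. The recurrence is
  D(n) a_n + 1 a_{n-1} - 1 a_{n-2} = 0,  where D(n) = (r+n)(r+n-1) + (5/3)(r+n) + (-1/3).
  a_n = [-1 a_{n-1} + 1 a_{n-2}] / D(n).
Since the indicial polynomial factors as (r - r_1)(r - r_2), D(n) = (r_1 + n - r_1)(r_1 + n - r_2) = n(n + 4/3).
Evaluating step by step (a_0 = 1):
  n = 1: D(1) = 1(1 + 4/3) = 7/3; numerator = -1(1) = -1; a_1 = (-1)/(7/3) = -3/7
  n = 2: D(2) = 2(2 + 4/3) = 20/3; numerator = -1(-3/7) + 1(1) = 10/7; a_2 = (10/7)/(20/3) = 3/14
  n = 3: D(3) = 3(3 + 4/3) = 13; numerator = -1(3/14) + 1(-3/7) = -9/14; a_3 = (-9/14)/(13) = -9/182
  n = 4: D(4) = 4(4 + 4/3) = 64/3; numerator = -1(-9/182) + 1(3/14) = 24/91; a_4 = (24/91)/(64/3) = 9/728
  n = 5: D(5) = 5(5 + 4/3) = 95/3; numerator = -1(9/728) + 1(-9/182) = -45/728; a_5 = (-45/728)/(95/3) = -27/13832

r = 1/3; a_0 = 1; a_1 = -3/7; a_2 = 3/14; a_3 = -9/182; a_4 = 9/728; a_5 = -27/13832


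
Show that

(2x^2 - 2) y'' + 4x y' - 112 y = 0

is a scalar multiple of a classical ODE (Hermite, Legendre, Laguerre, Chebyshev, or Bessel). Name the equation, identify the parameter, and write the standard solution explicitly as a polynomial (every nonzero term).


All three coefficients share the factor -2; dividing through by -2 gives  (1 - x^2) y'' - 2x y' + 56 y = 0.
This matches the Legendre equation (1 - x^2) y'' - 2x y' + n(n+1) y = 0 (note the -2x y' term) with n(n+1) = 56, so n = 7; the polynomial solution is P_7(x).
With y = sum_k a_k x^k, matching x^k gives (k+2)(k+1) a_{k+2} = [k(k+1) - n(n+1)] a_k = (k - 7)(k + 8) a_k. The right side vanishes at k = 7, so the series with the parity of 7 terminates at degree 7.
Standard normalization (P_n(1) = 1): leading coefficient (2n)!/(2^n (n!)^2) = 87178291200/(128*25401600) = 429/16, so a_7 = 429/16. Work downward with a_k = (k+1)(k+2) a_{k+2} / ((k - 7)(k + 8)):
  a_5 = (6)(7)(429/16) / ((5 - 7)(5 + 8)) = (9009/8)/(-26) = -693/16
  a_3 = (4)(5)(-693/16) / ((3 - 7)(3 + 8)) = (-3465/4)/(-44) = 315/16
  a_1 = (2)(3)(315/16) / ((1 - 7)(1 + 8)) = (945/8)/(-54) = -35/16
Hence P_7(x) = 429 x^7/16 - 693 x^5/16 + 315 x^3/16 - 35 x/16.

P_7(x); series = 429 x^7/16 - 693 x^5/16 + 315 x^3/16 - 35 x/16


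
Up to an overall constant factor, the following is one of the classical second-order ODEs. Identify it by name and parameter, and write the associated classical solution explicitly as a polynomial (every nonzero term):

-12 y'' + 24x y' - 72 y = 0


All three coefficients share the factor -12; dividing through by -12 gives  y'' - 2x y' + 6 y = 0.
This matches the Hermite equation y'' - 2x y' + 2n y = 0 with 2n = 6, so n = 3; the polynomial solution is H_3(x).
With y = sum_k a_k x^k, matching x^k gives (k+2)(k+1) a_{k+2} = 2(k - n) a_k = 2(k - 3) a_k. The right side vanishes at k = 3, so the series with the parity of 3 terminates at degree 3.
Standard normalization: leading coefficient of H_n is 2^n, so a_3 = 2^3 = 8. Work downward with a_k = (k+1)(k+2) a_{k+2} / (2(k - n)):
  a_1 = (2)(3)(8) / (2(1 - 3)) = 48/(-4) = -12
Hence H_3(x) = 8 x^3 - 12 x.

H_3(x); series = 8 x^3 - 12 x


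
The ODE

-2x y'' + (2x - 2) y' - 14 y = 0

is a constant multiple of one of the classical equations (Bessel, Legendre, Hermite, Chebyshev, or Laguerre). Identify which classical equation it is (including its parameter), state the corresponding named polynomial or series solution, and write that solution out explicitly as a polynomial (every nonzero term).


All three coefficients share the factor -2; dividing through by -2 gives  x y'' + (1 - x) y' + 7 y = 0.
This matches the Laguerre equation x y'' + (1 - x) y' + n y = 0 with n = 7; the polynomial solution is L_7(x).
With y = sum_k a_k x^k, matching x^k gives (k+1)k a_{k+1} + (k+1) a_{k+1} - k a_k + n a_k = 0, i.e. (k+1)^2 a_{k+1} = (k - n) a_k = (k - 7) a_k. The right side vanishes at k = 7, so the series terminates at degree 7.
Standard normalization L_n(0) = 1 gives a_0 = 1. Work upward with a_{k+1} = (k - 7) a_k / (k+1)^2:
  a_1 = (0 - 7)(1) / 1^2 = -7/1 = -7
  a_2 = (1 - 7)(-7) / 2^2 = 42/4 = 21/2
  a_3 = (2 - 7)(21/2) / 3^2 = (-105/2)/9 = -35/6
  a_4 = (3 - 7)(-35/6) / 4^2 = (70/3)/16 = 35/24
  a_5 = (4 - 7)(35/24) / 5^2 = (-35/8)/25 = -7/40
  a_6 = (5 - 7)(-7/40) / 6^2 = (7/20)/36 = 7/720
  a_7 = (6 - 7)(7/720) / 7^2 = (-7/720)/49 = -1/5040
Hence L_7(x) = -x^7/5040 + 7 x^6/720 - 7 x^5/40 + 35 x^4/24 - 35 x^3/6 + 21 x^2/2 - 7 x + 1.

L_7(x); series = -x^7/5040 + 7 x^6/720 - 7 x^5/40 + 35 x^4/24 - 35 x^3/6 + 21 x^2/2 - 7 x + 1


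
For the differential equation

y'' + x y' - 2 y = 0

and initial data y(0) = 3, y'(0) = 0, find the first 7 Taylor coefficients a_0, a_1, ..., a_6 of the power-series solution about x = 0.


Ansatz: y(x) = sum_{n>=0} a_n x^n, so y'(x) = sum_{n>=1} n a_n x^(n-1) and y''(x) = sum_{n>=2} n(n-1) a_n x^(n-2).
Substitute into P(x) y'' + Q(x) y' + R(x) y = 0 with P(x) = 1, Q(x) = x, R(x) = -2, and match powers of x.
Initial conditions: a_0 = 3, a_1 = 0.
Setting the coefficient of each power of x to zero and solving order by order (substituting the coefficients already found):
  x^0: 2 a_2 - 2 a_0 = 0  ->  2 a_2 = 2 a_0 = 6  ->  a_2 = 3
  x^1: 6 a_3 - a_1 = 0  ->  6 a_3 = a_1 = 0  ->  a_3 = 0
  x^2: 12 a_4 = 0  ->  a_4 = 0
  x^3: 20 a_5 + a_3 = 0  ->  20 a_5 = -a_3 = 0  ->  a_5 = 0
  x^4: 30 a_6 + 2 a_4 = 0  ->  30 a_6 = -2 a_4 = 0  ->  a_6 = 0
Truncated series: y(x) = 3 + 3 x^2 + O(x^7).

a_0 = 3; a_1 = 0; a_2 = 3; a_3 = 0; a_4 = 0; a_5 = 0; a_6 = 0


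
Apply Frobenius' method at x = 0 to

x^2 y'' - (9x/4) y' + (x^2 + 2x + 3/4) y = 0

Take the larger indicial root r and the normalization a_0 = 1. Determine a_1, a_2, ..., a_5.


Write in Frobenius form y'' + (p(x)/x) y' + (q(x)/x^2) y = 0:
  p(x) = -9/4,  q(x) = x^2 + 2x + 3/4.
Indicial equation: r(r-1) + (-9/4) r + (3/4) = 0 -> roots r_1 = 3, r_2 = 1/4.
Take r = r_1 = 3. Let y(x) = x^r sum_{n>=0} a_n x^n with a_0 = 1.
Substitute y = x^r sum a_n x^n and match x^{r+n}. The recurrence is
  D(n) a_n + 2 a_{n-1} + 1 a_{n-2} = 0,  where D(n) = (r+n)(r+n-1) + (-9/4)(r+n) + (3/4).
  a_n = [-2 a_{n-1} - 1 a_{n-2}] / D(n).
Since the indicial polynomial factors as (r - r_1)(r - r_2), D(n) = (r_1 + n - r_1)(r_1 + n - r_2) = n(n + 11/4).
Evaluating step by step (a_0 = 1):
  n = 1: D(1) = 1(1 + 11/4) = 15/4; numerator = -2(1) = -2; a_1 = (-2)/(15/4) = -8/15
  n = 2: D(2) = 2(2 + 11/4) = 19/2; numerator = -2(-8/15) - 1(1) = 1/15; a_2 = (1/15)/(19/2) = 2/285
  n = 3: D(3) = 3(3 + 11/4) = 69/4; numerator = -2(2/285) - 1(-8/15) = 148/285; a_3 = (148/285)/(69/4) = 592/19665
  n = 4: D(4) = 4(4 + 11/4) = 27; numerator = -2(592/19665) - 1(2/285) = -1322/19665; a_4 = (-1322/19665)/(27) = -1322/530955
  n = 5: D(5) = 5(5 + 11/4) = 155/4; numerator = -2(-1322/530955) - 1(592/19665) = -116/4617; a_5 = (-116/4617)/(155/4) = -464/715635

r = 3; a_0 = 1; a_1 = -8/15; a_2 = 2/285; a_3 = 592/19665; a_4 = -1322/530955; a_5 = -464/715635


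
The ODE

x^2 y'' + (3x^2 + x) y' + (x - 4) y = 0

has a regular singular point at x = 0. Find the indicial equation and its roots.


Divide by x^2 to reach normal form y'' + P_1(x) y' + P_2(x) y = 0 with P_1(x) = 3 + 1/x and P_2(x) = 1/x - 4/x^2.
x = 0 is a singular point because the y'-coefficient 3 + 1/x has a pole at x = 0 and the y-coefficient 1/x - 4/x^2 has a pole at x = 0.
It is a regular singular point because x P_1(x) = p(x) = 3x + 1 and x^2 P_2(x) = q(x) = x - 4 are polynomials, hence analytic at x = 0.
p(0) = 1,  q(0) = -4.
Indicial equation: r(r-1) + p(0) r + q(0) = 0, i.e. r^2 + (p(0) - 1) r + q(0) = 0, i.e. r^2 - 4 = 0.
Discriminant: (0)^2 - 4(-4) = 16, so r = (0 ± 4)/2.
Solving: r_1 = 2, r_2 = -2.

indicial: r^2 - 4 = 0; roots r_1 = 2, r_2 = -2


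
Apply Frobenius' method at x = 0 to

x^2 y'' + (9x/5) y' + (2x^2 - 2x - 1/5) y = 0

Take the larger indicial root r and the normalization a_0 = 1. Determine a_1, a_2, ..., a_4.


Write in Frobenius form y'' + (p(x)/x) y' + (q(x)/x^2) y = 0:
  p(x) = 9/5,  q(x) = 2x^2 - 2x - 1/5.
Indicial equation: r(r-1) + (9/5) r + (-1/5) = 0 -> roots r_1 = 1/5, r_2 = -1.
Take r = r_1 = 1/5. Let y(x) = x^r sum_{n>=0} a_n x^n with a_0 = 1.
Substitute y = x^r sum a_n x^n and match x^{r+n}. The recurrence is
  D(n) a_n - 2 a_{n-1} + 2 a_{n-2} = 0,  where D(n) = (r+n)(r+n-1) + (9/5)(r+n) + (-1/5).
  a_n = [2 a_{n-1} - 2 a_{n-2}] / D(n).
Since the indicial polynomial factors as (r - r_1)(r - r_2), D(n) = (r_1 + n - r_1)(r_1 + n - r_2) = n(n + 6/5).
Evaluating step by step (a_0 = 1):
  n = 1: D(1) = 1(1 + 6/5) = 11/5; numerator = 2(1) = 2; a_1 = (2)/(11/5) = 10/11
  n = 2: D(2) = 2(2 + 6/5) = 32/5; numerator = 2(10/11) - 2(1) = -2/11; a_2 = (-2/11)/(32/5) = -5/176
  n = 3: D(3) = 3(3 + 6/5) = 63/5; numerator = 2(-5/176) - 2(10/11) = -15/8; a_3 = (-15/8)/(63/5) = -25/168
  n = 4: D(4) = 4(4 + 6/5) = 104/5; numerator = 2(-25/168) - 2(-5/176) = -445/1848; a_4 = (-445/1848)/(104/5) = -2225/192192

r = 1/5; a_0 = 1; a_1 = 10/11; a_2 = -5/176; a_3 = -25/168; a_4 = -2225/192192


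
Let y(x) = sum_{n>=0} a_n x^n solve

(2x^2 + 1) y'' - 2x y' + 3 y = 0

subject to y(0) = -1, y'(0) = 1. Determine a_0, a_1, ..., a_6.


Ansatz: y(x) = sum_{n>=0} a_n x^n, so y'(x) = sum_{n>=1} n a_n x^(n-1) and y''(x) = sum_{n>=2} n(n-1) a_n x^(n-2).
Substitute into P(x) y'' + Q(x) y' + R(x) y = 0 with P(x) = 2x^2 + 1, Q(x) = -2x, R(x) = 3, and match powers of x.
Initial conditions: a_0 = -1, a_1 = 1.
Setting the coefficient of each power of x to zero and solving order by order (substituting the coefficients already found):
  x^0: 2 a_2 + 3 a_0 = 0  ->  2 a_2 = -3 a_0 = 3  ->  a_2 = 3/2
  x^1: 6 a_3 + a_1 = 0  ->  6 a_3 = -a_1 = -1  ->  a_3 = -1/6
  x^2: 12 a_4 + 3 a_2 = 0  ->  12 a_4 = -3 a_2 = -9/2  ->  a_4 = -3/8
  x^3: 20 a_5 + 9 a_3 = 0  ->  20 a_5 = -9 a_3 = 3/2  ->  a_5 = 3/40
  x^4: 30 a_6 + 19 a_4 = 0  ->  30 a_6 = -19 a_4 = 57/8  ->  a_6 = 19/80
Truncated series: y(x) = -1 + x + (3/2) x^2 - (1/6) x^3 - (3/8) x^4 + (3/40) x^5 + (19/80) x^6 + O(x^7).

a_0 = -1; a_1 = 1; a_2 = 3/2; a_3 = -1/6; a_4 = -3/8; a_5 = 3/40; a_6 = 19/80


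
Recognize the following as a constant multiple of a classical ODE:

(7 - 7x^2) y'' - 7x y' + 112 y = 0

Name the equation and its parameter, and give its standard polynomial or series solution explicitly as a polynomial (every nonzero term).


All three coefficients share the factor 7; dividing through by 7 gives  (1 - x^2) y'' - x y' + 16 y = 0.
This matches the Chebyshev equation (1 - x^2) y'' - x y' + n^2 y = 0 (note the -x y' term, not -2x y') with n^2 = 16, so n = 4; the polynomial solution is T_4(x).
With y = sum_k a_k x^k, matching x^k gives (k+2)(k+1) a_{k+2} = (k^2 - n^2) a_k = (k - 4)(k + 4) a_k. The right side vanishes at k = 4, so the series with the parity of 4 terminates at degree 4.
Standard normalization: leading coefficient of T_n is 2^(n-1), so a_4 = 2^3 = 8. Work downward with a_k = (k+1)(k+2) a_{k+2} / ((k - 4)(k + 4)):
  a_2 = (3)(4)(8) / ((2 - 4)(2 + 4)) = 96/(-12) = -8
  a_0 = (1)(2)(-8) / ((0 - 4)(0 + 4)) = -16/(-16) = 1
Hence T_4(x) = 8 x^4 - 8 x^2 + 1.

T_4(x); series = 8 x^4 - 8 x^2 + 1


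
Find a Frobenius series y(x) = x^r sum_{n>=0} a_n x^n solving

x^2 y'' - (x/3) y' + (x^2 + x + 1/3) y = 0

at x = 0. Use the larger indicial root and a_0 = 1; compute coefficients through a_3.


Write in Frobenius form y'' + (p(x)/x) y' + (q(x)/x^2) y = 0:
  p(x) = -1/3,  q(x) = x^2 + x + 1/3.
Indicial equation: r(r-1) + (-1/3) r + (1/3) = 0 -> roots r_1 = 1, r_2 = 1/3.
Take r = r_1 = 1. Let y(x) = x^r sum_{n>=0} a_n x^n with a_0 = 1.
Substitute y = x^r sum a_n x^n and match x^{r+n}. The recurrence is
  D(n) a_n + 1 a_{n-1} + 1 a_{n-2} = 0,  where D(n) = (r+n)(r+n-1) + (-1/3)(r+n) + (1/3).
  a_n = [-1 a_{n-1} - 1 a_{n-2}] / D(n).
Since the indicial polynomial factors as (r - r_1)(r - r_2), D(n) = (r_1 + n - r_1)(r_1 + n - r_2) = n(n + 2/3).
Evaluating step by step (a_0 = 1):
  n = 1: D(1) = 1(1 + 2/3) = 5/3; numerator = -1(1) = -1; a_1 = (-1)/(5/3) = -3/5
  n = 2: D(2) = 2(2 + 2/3) = 16/3; numerator = -1(-3/5) - 1(1) = -2/5; a_2 = (-2/5)/(16/3) = -3/40
  n = 3: D(3) = 3(3 + 2/3) = 11; numerator = -1(-3/40) - 1(-3/5) = 27/40; a_3 = (27/40)/(11) = 27/440

r = 1; a_0 = 1; a_1 = -3/5; a_2 = -3/40; a_3 = 27/440


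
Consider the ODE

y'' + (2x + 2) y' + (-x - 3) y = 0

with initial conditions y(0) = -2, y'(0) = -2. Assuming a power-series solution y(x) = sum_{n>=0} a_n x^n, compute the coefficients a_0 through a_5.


Ansatz: y(x) = sum_{n>=0} a_n x^n, so y'(x) = sum_{n>=1} n a_n x^(n-1) and y''(x) = sum_{n>=2} n(n-1) a_n x^(n-2).
Substitute into P(x) y'' + Q(x) y' + R(x) y = 0 with P(x) = 1, Q(x) = 2x + 2, R(x) = -x - 3, and match powers of x.
Initial conditions: a_0 = -2, a_1 = -2.
Setting the coefficient of each power of x to zero and solving order by order (substituting the coefficients already found):
  x^0: 2 a_2 + 2 a_1 - 3 a_0 = 0  ->  2 a_2 = -2 a_1 + 3 a_0 = -2  ->  a_2 = -1
  x^1: 6 a_3 + 4 a_2 - a_1 - a_0 = 0  ->  6 a_3 = -4 a_2 + a_1 + a_0 = 0  ->  a_3 = 0
  x^2: 12 a_4 + 6 a_3 + a_2 - a_1 = 0  ->  12 a_4 = -6 a_3 - a_2 + a_1 = -1  ->  a_4 = -1/12
  x^3: 20 a_5 + 8 a_4 + 3 a_3 - a_2 = 0  ->  20 a_5 = -8 a_4 - 3 a_3 + a_2 = -1/3  ->  a_5 = -1/60
Truncated series: y(x) = -2 - 2 x - x^2 - (1/12) x^4 - (1/60) x^5 + O(x^6).

a_0 = -2; a_1 = -2; a_2 = -1; a_3 = 0; a_4 = -1/12; a_5 = -1/60


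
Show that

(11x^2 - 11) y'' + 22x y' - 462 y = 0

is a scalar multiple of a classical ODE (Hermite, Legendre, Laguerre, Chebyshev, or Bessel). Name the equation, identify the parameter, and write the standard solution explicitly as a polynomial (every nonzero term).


All three coefficients share the factor -11; dividing through by -11 gives  (1 - x^2) y'' - 2x y' + 42 y = 0.
This matches the Legendre equation (1 - x^2) y'' - 2x y' + n(n+1) y = 0 (note the -2x y' term) with n(n+1) = 42, so n = 6; the polynomial solution is P_6(x).
With y = sum_k a_k x^k, matching x^k gives (k+2)(k+1) a_{k+2} = [k(k+1) - n(n+1)] a_k = (k - 6)(k + 7) a_k. The right side vanishes at k = 6, so the series with the parity of 6 terminates at degree 6.
Standard normalization (P_n(1) = 1): leading coefficient (2n)!/(2^n (n!)^2) = 479001600/(64*518400) = 231/16, so a_6 = 231/16. Work downward with a_k = (k+1)(k+2) a_{k+2} / ((k - 6)(k + 7)):
  a_4 = (5)(6)(231/16) / ((4 - 6)(4 + 7)) = (3465/8)/(-22) = -315/16
  a_2 = (3)(4)(-315/16) / ((2 - 6)(2 + 7)) = (-945/4)/(-36) = 105/16
  a_0 = (1)(2)(105/16) / ((0 - 6)(0 + 7)) = (105/8)/(-42) = -5/16
Hence P_6(x) = 231 x^6/16 - 315 x^4/16 + 105 x^2/16 - 5/16.

P_6(x); series = 231 x^6/16 - 315 x^4/16 + 105 x^2/16 - 5/16


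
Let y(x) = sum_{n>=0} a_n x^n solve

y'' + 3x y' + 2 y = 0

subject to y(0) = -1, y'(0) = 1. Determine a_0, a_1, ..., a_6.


Ansatz: y(x) = sum_{n>=0} a_n x^n, so y'(x) = sum_{n>=1} n a_n x^(n-1) and y''(x) = sum_{n>=2} n(n-1) a_n x^(n-2).
Substitute into P(x) y'' + Q(x) y' + R(x) y = 0 with P(x) = 1, Q(x) = 3x, R(x) = 2, and match powers of x.
Initial conditions: a_0 = -1, a_1 = 1.
Setting the coefficient of each power of x to zero and solving order by order (substituting the coefficients already found):
  x^0: 2 a_2 + 2 a_0 = 0  ->  2 a_2 = -2 a_0 = 2  ->  a_2 = 1
  x^1: 6 a_3 + 5 a_1 = 0  ->  6 a_3 = -5 a_1 = -5  ->  a_3 = -5/6
  x^2: 12 a_4 + 8 a_2 = 0  ->  12 a_4 = -8 a_2 = -8  ->  a_4 = -2/3
  x^3: 20 a_5 + 11 a_3 = 0  ->  20 a_5 = -11 a_3 = 55/6  ->  a_5 = 11/24
  x^4: 30 a_6 + 14 a_4 = 0  ->  30 a_6 = -14 a_4 = 28/3  ->  a_6 = 14/45
Truncated series: y(x) = -1 + x + x^2 - (5/6) x^3 - (2/3) x^4 + (11/24) x^5 + (14/45) x^6 + O(x^7).

a_0 = -1; a_1 = 1; a_2 = 1; a_3 = -5/6; a_4 = -2/3; a_5 = 11/24; a_6 = 14/45


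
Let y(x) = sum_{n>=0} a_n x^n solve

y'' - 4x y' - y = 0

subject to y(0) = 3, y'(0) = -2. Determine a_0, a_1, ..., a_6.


Ansatz: y(x) = sum_{n>=0} a_n x^n, so y'(x) = sum_{n>=1} n a_n x^(n-1) and y''(x) = sum_{n>=2} n(n-1) a_n x^(n-2).
Substitute into P(x) y'' + Q(x) y' + R(x) y = 0 with P(x) = 1, Q(x) = -4x, R(x) = -1, and match powers of x.
Initial conditions: a_0 = 3, a_1 = -2.
Setting the coefficient of each power of x to zero and solving order by order (substituting the coefficients already found):
  x^0: 2 a_2 - a_0 = 0  ->  2 a_2 = a_0 = 3  ->  a_2 = 3/2
  x^1: 6 a_3 - 5 a_1 = 0  ->  6 a_3 = 5 a_1 = -10  ->  a_3 = -5/3
  x^2: 12 a_4 - 9 a_2 = 0  ->  12 a_4 = 9 a_2 = 27/2  ->  a_4 = 9/8
  x^3: 20 a_5 - 13 a_3 = 0  ->  20 a_5 = 13 a_3 = -65/3  ->  a_5 = -13/12
  x^4: 30 a_6 - 17 a_4 = 0  ->  30 a_6 = 17 a_4 = 153/8  ->  a_6 = 51/80
Truncated series: y(x) = 3 - 2 x + (3/2) x^2 - (5/3) x^3 + (9/8) x^4 - (13/12) x^5 + (51/80) x^6 + O(x^7).

a_0 = 3; a_1 = -2; a_2 = 3/2; a_3 = -5/3; a_4 = 9/8; a_5 = -13/12; a_6 = 51/80


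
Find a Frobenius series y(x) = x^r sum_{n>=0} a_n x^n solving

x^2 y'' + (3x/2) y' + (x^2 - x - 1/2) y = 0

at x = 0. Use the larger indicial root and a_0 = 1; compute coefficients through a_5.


Write in Frobenius form y'' + (p(x)/x) y' + (q(x)/x^2) y = 0:
  p(x) = 3/2,  q(x) = x^2 - x - 1/2.
Indicial equation: r(r-1) + (3/2) r + (-1/2) = 0 -> roots r_1 = 1/2, r_2 = -1.
Take r = r_1 = 1/2. Let y(x) = x^r sum_{n>=0} a_n x^n with a_0 = 1.
Substitute y = x^r sum a_n x^n and match x^{r+n}. The recurrence is
  D(n) a_n - 1 a_{n-1} + 1 a_{n-2} = 0,  where D(n) = (r+n)(r+n-1) + (3/2)(r+n) + (-1/2).
  a_n = [1 a_{n-1} - 1 a_{n-2}] / D(n).
Since the indicial polynomial factors as (r - r_1)(r - r_2), D(n) = (r_1 + n - r_1)(r_1 + n - r_2) = n(n + 3/2).
Evaluating step by step (a_0 = 1):
  n = 1: D(1) = 1(1 + 3/2) = 5/2; numerator = 1(1) = 1; a_1 = (1)/(5/2) = 2/5
  n = 2: D(2) = 2(2 + 3/2) = 7; numerator = 1(2/5) - 1(1) = -3/5; a_2 = (-3/5)/(7) = -3/35
  n = 3: D(3) = 3(3 + 3/2) = 27/2; numerator = 1(-3/35) - 1(2/5) = -17/35; a_3 = (-17/35)/(27/2) = -34/945
  n = 4: D(4) = 4(4 + 3/2) = 22; numerator = 1(-34/945) - 1(-3/35) = 47/945; a_4 = (47/945)/(22) = 47/20790
  n = 5: D(5) = 5(5 + 3/2) = 65/2; numerator = 1(47/20790) - 1(-34/945) = 53/1386; a_5 = (53/1386)/(65/2) = 53/45045

r = 1/2; a_0 = 1; a_1 = 2/5; a_2 = -3/35; a_3 = -34/945; a_4 = 47/20790; a_5 = 53/45045


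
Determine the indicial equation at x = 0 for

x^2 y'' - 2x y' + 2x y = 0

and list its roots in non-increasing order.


Divide by x^2 to reach normal form y'' + P_1(x) y' + P_2(x) y = 0 with P_1(x) = -2/x and P_2(x) = 2/x.
x = 0 is a singular point because the y'-coefficient -2/x has a pole at x = 0 and the y-coefficient 2/x has a pole at x = 0.
It is a regular singular point because x P_1(x) = p(x) = -2 and x^2 P_2(x) = q(x) = 2x are polynomials, hence analytic at x = 0.
p(0) = -2,  q(0) = 0.
Indicial equation: r(r-1) + p(0) r + q(0) = 0, i.e. r^2 + (p(0) - 1) r + q(0) = 0, i.e. r^2 - 3 r = 0.
Discriminant: (-3)^2 - 4(0) = 9, so r = (3 ± 3)/2.
Solving: r_1 = 3, r_2 = 0.

indicial: r^2 - 3 r = 0; roots r_1 = 3, r_2 = 0


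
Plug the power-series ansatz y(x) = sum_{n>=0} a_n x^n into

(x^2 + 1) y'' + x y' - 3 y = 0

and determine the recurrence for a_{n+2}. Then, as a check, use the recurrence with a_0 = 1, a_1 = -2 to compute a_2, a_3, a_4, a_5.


Substitute y = sum_n a_n x^n.
(1 + 1 x^2) y'' contributes (n+2)(n+1) a_{n+2} + n(n-1) a_n at x^n.
x y'(x) contributes n a_n at x^n.
-3 y(x) contributes -3 a_n at x^n.
Matching x^n: (n+2)(n+1) a_{n+2} + (n(n-1) + n - 3) a_n = 0.
Thus a_{n+2} = (-n(n-1) - n + 3) / ((n+1)(n+2)) * a_n.

Check with a_0 = 1, a_1 = -2 (apply the recurrence for n = 0, 1, 2, 3): a_0 = 1, a_1 = -2, a_2 = 3/2, a_3 = -2/3, a_4 = -1/8, a_5 = 1/5.

a_(n+2) = (-n(n-1) - n + 3) / ((n+1)(n+2)) * a_n; check: a_0 = 1, a_1 = -2, a_2 = 3/2, a_3 = -2/3, a_4 = -1/8, a_5 = 1/5


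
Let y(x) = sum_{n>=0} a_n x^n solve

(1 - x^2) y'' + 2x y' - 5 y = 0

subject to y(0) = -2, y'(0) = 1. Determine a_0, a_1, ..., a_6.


Ansatz: y(x) = sum_{n>=0} a_n x^n, so y'(x) = sum_{n>=1} n a_n x^(n-1) and y''(x) = sum_{n>=2} n(n-1) a_n x^(n-2).
Substitute into P(x) y'' + Q(x) y' + R(x) y = 0 with P(x) = 1 - x^2, Q(x) = 2x, R(x) = -5, and match powers of x.
Initial conditions: a_0 = -2, a_1 = 1.
Setting the coefficient of each power of x to zero and solving order by order (substituting the coefficients already found):
  x^0: 2 a_2 - 5 a_0 = 0  ->  2 a_2 = 5 a_0 = -10  ->  a_2 = -5
  x^1: 6 a_3 - 3 a_1 = 0  ->  6 a_3 = 3 a_1 = 3  ->  a_3 = 1/2
  x^2: 12 a_4 - 3 a_2 = 0  ->  12 a_4 = 3 a_2 = -15  ->  a_4 = -5/4
  x^3: 20 a_5 - 5 a_3 = 0  ->  20 a_5 = 5 a_3 = 5/2  ->  a_5 = 1/8
  x^4: 30 a_6 - 9 a_4 = 0  ->  30 a_6 = 9 a_4 = -45/4  ->  a_6 = -3/8
Truncated series: y(x) = -2 + x - 5 x^2 + (1/2) x^3 - (5/4) x^4 + (1/8) x^5 - (3/8) x^6 + O(x^7).

a_0 = -2; a_1 = 1; a_2 = -5; a_3 = 1/2; a_4 = -5/4; a_5 = 1/8; a_6 = -3/8


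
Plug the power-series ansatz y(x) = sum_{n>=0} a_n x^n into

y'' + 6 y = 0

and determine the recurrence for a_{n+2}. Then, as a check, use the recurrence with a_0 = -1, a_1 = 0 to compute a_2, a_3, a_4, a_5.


Substitute y = sum_n a_n x^n into y'' + (const) y = 0.
y''(x) = sum_{n>=0} (n+2)(n+1) a_{n+2} x^n.
The ODE becomes sum_n [(n+2)(n+1) a_{n+2} + 6 a_n] x^n = 0.
Setting each coefficient to zero gives the recurrence:
  (n+2)(n+1) a_{n+2} + 6 a_n = 0,
  a_{n+2} = -6 / ((n+1)(n+2)) a_n.

Check with a_0 = -1, a_1 = 0 (apply the recurrence for n = 0, 1, 2, 3): a_0 = -1, a_1 = 0, a_2 = 3, a_3 = 0, a_4 = -3/2, a_5 = 0.

a_{n+2} = -6/((n+1)(n+2)) * a_n; check: a_0 = -1, a_1 = 0, a_2 = 3, a_3 = 0, a_4 = -3/2, a_5 = 0


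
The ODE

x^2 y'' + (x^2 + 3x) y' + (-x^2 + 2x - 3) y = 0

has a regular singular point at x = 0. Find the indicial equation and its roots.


Divide by x^2 to reach normal form y'' + P_1(x) y' + P_2(x) y = 0 with P_1(x) = 1 + 3/x and P_2(x) = -1 + 2/x - 3/x^2.
x = 0 is a singular point because the y'-coefficient 1 + 3/x has a pole at x = 0 and the y-coefficient -1 + 2/x - 3/x^2 has a pole at x = 0.
It is a regular singular point because x P_1(x) = p(x) = x + 3 and x^2 P_2(x) = q(x) = -x^2 + 2x - 3 are polynomials, hence analytic at x = 0.
p(0) = 3,  q(0) = -3.
Indicial equation: r(r-1) + p(0) r + q(0) = 0, i.e. r^2 + (p(0) - 1) r + q(0) = 0, i.e. r^2 + 2 r - 3 = 0.
Discriminant: (2)^2 - 4(-3) = 16, so r = (-2 ± 4)/2.
Solving: r_1 = 1, r_2 = -3.

indicial: r^2 + 2 r - 3 = 0; roots r_1 = 1, r_2 = -3
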